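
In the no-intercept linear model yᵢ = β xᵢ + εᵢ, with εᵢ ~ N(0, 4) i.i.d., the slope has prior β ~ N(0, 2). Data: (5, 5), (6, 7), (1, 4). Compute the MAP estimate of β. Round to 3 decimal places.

β̂_MAP = 1.109

log p(β | y) = −Σ(yᵢ − βxᵢ)²/(2·4) − β²/(2·2) + const.
Setting the derivative to zero: Σxᵢ(yᵢ − βxᵢ)/4 − β/2 = 0, so β = Σxᵢyᵢ / (Σxᵢ² + σ²/τ²).
Σxᵢyᵢ = 5·5 + 6·7 + 1·4 = 71; Σxᵢ² = 62; σ²/τ² = 2.
β̂_MAP = 71 / (62 + 2) = 71/64 ≈ 1.109.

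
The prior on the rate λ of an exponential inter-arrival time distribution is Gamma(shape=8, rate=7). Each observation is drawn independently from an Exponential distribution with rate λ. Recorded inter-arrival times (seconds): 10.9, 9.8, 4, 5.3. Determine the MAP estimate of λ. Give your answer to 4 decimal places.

The Exponential(rate=λ) likelihood is ∝ λ^n e^(−λΣtᵢ). Here n = 4 and Σtᵢ = 10.9 + 9.8 + 4 + 5.3 = 30.
Posterior ∝ λ^7e^(−7λ) · λ^4e^(−30λ) = λ^11e^(−37λ), i.e. Gamma(12, 37).
Mode = (a−1)/b = 11/37 ≈ 0.2973.

λ̂_MAP = 0.2973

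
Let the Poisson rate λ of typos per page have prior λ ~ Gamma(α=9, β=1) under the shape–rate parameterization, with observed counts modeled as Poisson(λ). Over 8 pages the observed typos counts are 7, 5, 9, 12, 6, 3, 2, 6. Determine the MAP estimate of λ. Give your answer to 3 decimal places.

λ̂_MAP = 6.444

Σxᵢ = 7+5+9+12+6+3+2+6 = 50, with n = 8.
Posterior ∝ λ^8e^(−1λ) · λ^50e^(−8λ) = λ^58e^(−9λ), i.e. Gamma(shape=59, rate=9).
The mode of a Gamma(a, b) with a ≥ 1 (shape–rate) is (a−1)/b = 58/9 ≈ 6.444.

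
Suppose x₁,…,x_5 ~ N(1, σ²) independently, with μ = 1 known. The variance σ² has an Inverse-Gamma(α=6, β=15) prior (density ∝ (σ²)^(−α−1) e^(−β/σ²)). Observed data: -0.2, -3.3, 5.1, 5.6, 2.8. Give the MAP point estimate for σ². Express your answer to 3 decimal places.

σ̂²_MAP = 4.797

Sum of squared deviations about the known mean: SS = (-0.2−1)² + (-3.3−1)² + (5.1−1)² + (5.6−1)² + (2.8−1)² = 61.14.
The Normal likelihood contributes (σ²)^(−n/2) exp(−SS/(2σ²)), so the posterior is Inverse-Gamma(α + n/2, β + SS/2) = Inverse-Gamma(8.5, 45.57).
The mode of Inverse-Gamma(a, b) is b/(a+1) = 45.57/9.5 ≈ 4.797.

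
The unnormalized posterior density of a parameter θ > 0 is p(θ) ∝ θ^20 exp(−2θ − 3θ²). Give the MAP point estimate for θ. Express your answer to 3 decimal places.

ℓ'(θ) = 20/θ − 2 − 6θ. Setting this to zero and multiplying by θ: 6θ² + 2θ − 20 = 0.
θ = (−2 + √(2² + 4·6·20)) / (2·6) = (−2 + √484) / 12 = (−2 + 22)/12 = 5/3.
ℓ''(θ) = −20/θ² − 6 < 0, confirming a maximum.

θ̂_MAP = 1.667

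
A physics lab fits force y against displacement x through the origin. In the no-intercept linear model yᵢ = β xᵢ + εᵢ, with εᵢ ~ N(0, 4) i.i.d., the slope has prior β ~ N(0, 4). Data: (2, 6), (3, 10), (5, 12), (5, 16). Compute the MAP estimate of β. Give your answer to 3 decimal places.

β̂_MAP = 2.844

log p(β | y) = −Σ(yᵢ − βxᵢ)²/(2·4) − β²/(2·4) + const.
Setting the derivative to zero: Σxᵢ(yᵢ − βxᵢ)/4 − β/4 = 0, so β = Σxᵢyᵢ / (Σxᵢ² + σ²/τ²).
Σxᵢyᵢ = 2·6 + 3·10 + 5·12 + 5·16 = 182; Σxᵢ² = 63; σ²/τ² = 1.
β̂_MAP = 182 / (63 + 1) = 182/64 ≈ 2.844.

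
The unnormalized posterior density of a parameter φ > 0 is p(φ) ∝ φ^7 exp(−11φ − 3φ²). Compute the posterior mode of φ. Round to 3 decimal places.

φ̂_MAP = 0.500

ℓ'(φ) = 7/φ − 11 − 6φ. Setting this to zero and multiplying by φ: 6φ² + 11φ − 7 = 0.
φ = (−11 + √(11² + 4·6·7)) / (2·6) = (−11 + √289) / 12 = (−11 + 17)/12 = 1/2.
ℓ''(φ) = −7/φ² − 6 < 0, confirming a maximum.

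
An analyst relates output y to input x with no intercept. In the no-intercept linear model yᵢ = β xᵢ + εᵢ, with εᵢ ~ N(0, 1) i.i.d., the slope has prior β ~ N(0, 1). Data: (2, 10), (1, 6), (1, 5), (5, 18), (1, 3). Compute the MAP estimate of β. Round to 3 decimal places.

β̂_MAP = 3.758

log p(β | y) = −Σ(yᵢ − βxᵢ)²/(2·1) − β²/(2·1) + const.
Setting the derivative to zero: Σxᵢ(yᵢ − βxᵢ)/1 − β/1 = 0, so β = Σxᵢyᵢ / (Σxᵢ² + σ²/τ²).
Σxᵢyᵢ = 2·10 + 1·6 + 1·5 + 5·18 + 1·3 = 124; Σxᵢ² = 32; σ²/τ² = 1.
β̂_MAP = 124 / (32 + 1) = 124/33 ≈ 3.758.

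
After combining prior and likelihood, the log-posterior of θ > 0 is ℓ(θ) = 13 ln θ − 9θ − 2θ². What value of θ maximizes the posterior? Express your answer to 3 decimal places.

θ̂_MAP = 1.000

ℓ'(θ) = 13/θ − 9 − 4θ. Setting this to zero and multiplying by θ: 4θ² + 9θ − 13 = 0.
θ = (−9 + √(9² + 4·4·13)) / (2·4) = (−9 + √289) / 8 = (−9 + 17)/8 = 1.
ℓ''(θ) = −13/θ² − 4 < 0, confirming a maximum.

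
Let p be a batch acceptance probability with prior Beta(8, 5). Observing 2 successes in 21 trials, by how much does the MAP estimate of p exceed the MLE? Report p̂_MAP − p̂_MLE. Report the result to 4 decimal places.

Posterior is Beta(10, 24); MAP = (10−1)/(34−2) = 9/32 ≈ 0.28125.
MLE ignores the prior: p̂_MLE = k/n = 2/21 ≈ 0.09524.
Difference = 9/32 − 2/21 = 125/672 ≈ 0.1860.

MAP − MLE = 0.1860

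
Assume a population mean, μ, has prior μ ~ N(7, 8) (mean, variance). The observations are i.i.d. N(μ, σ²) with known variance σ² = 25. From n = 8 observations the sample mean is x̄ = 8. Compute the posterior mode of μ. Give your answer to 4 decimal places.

μ̂_MAP = 7.7191

n = 8, x̄ = 8.
For a Normal prior and Normal likelihood with known variance, the posterior is Normal; its mode equals its mean, the precision-weighted average.
Prior precision 1/σ₀² = 1/8 = 0.125; data precision n/σ² = 8/25 = 0.32.
μ̂ = (0.125·7 + 0.32·8) / (0.125 + 0.32) = 3.435/0.445 = 687/89 ≈ 7.7191.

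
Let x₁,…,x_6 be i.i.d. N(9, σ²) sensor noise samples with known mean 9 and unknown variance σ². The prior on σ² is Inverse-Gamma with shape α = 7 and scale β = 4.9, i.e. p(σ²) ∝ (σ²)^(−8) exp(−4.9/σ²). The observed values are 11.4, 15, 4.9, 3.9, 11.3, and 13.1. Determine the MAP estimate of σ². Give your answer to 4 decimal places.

Sum of squared deviations about the known mean: SS = (11.4−9)² + (15−9)² + (4.9−9)² + (3.9−9)² + (11.3−9)² + (13.1−9)² = 106.68.
The Normal likelihood contributes (σ²)^(−n/2) exp(−SS/(2σ²)), so the posterior is Inverse-Gamma(α + n/2, β + SS/2) = Inverse-Gamma(10, 58.24).
The mode of Inverse-Gamma(a, b) is b/(a+1) = 58.24/11 ≈ 5.2945.

σ̂²_MAP = 5.2945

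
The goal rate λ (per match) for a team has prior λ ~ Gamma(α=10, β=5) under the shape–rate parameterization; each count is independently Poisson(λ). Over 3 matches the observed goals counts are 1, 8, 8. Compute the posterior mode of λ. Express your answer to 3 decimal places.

Σxᵢ = 1+8+8 = 17, with n = 3.
Posterior ∝ λ^9e^(−5λ) · λ^17e^(−3λ) = λ^26e^(−8λ), i.e. Gamma(shape=27, rate=8).
The mode of a Gamma(a, b) with a ≥ 1 (shape–rate) is (a−1)/b = 26/8 ≈ 3.250.

λ̂_MAP = 3.250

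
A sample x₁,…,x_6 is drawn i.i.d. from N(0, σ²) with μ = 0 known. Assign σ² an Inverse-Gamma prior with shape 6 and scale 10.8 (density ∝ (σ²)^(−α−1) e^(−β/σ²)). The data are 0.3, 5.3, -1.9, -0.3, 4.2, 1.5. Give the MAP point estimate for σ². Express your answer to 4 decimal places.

Sum of squared deviations about the known mean: SS = (0.3−0)² + (5.3−0)² + (-1.9−0)² + (-0.3−0)² + (4.2−0)² + (1.5−0)² = 51.77.
The Normal likelihood contributes (σ²)^(−n/2) exp(−SS/(2σ²)), so the posterior is Inverse-Gamma(α + n/2, β + SS/2) = Inverse-Gamma(9, 36.685).
The mode of Inverse-Gamma(a, b) is b/(a+1) = 36.685/10 ≈ 3.6685.

σ̂²_MAP = 3.6685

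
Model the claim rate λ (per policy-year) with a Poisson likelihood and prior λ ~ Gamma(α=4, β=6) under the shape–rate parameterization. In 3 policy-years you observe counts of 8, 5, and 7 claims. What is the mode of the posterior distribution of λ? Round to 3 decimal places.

Σxᵢ = 8+5+7 = 20, with n = 3.
Posterior ∝ λ^3e^(−6λ) · λ^20e^(−3λ) = λ^23e^(−9λ), i.e. Gamma(shape=24, rate=9).
The mode of a Gamma(a, b) with a ≥ 1 (shape–rate) is (a−1)/b = 23/9 ≈ 2.556.

λ̂_MAP = 2.556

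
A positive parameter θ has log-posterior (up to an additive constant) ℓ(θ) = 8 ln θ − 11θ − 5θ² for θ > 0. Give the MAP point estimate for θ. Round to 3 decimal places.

θ̂_MAP = 0.500

ℓ'(θ) = 8/θ − 11 − 10θ. Setting this to zero and multiplying by θ: 10θ² + 11θ − 8 = 0.
θ = (−11 + √(11² + 4·10·8)) / (2·10) = (−11 + √441) / 20 = (−11 + 21)/20 = 1/2.
ℓ''(θ) = −8/θ² − 10 < 0, confirming a maximum.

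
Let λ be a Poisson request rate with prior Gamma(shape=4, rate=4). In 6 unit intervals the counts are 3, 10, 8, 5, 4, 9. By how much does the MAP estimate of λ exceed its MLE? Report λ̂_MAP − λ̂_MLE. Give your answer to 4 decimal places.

Σxᵢ = 39. Posterior is Gamma(43, 10); MAP = (43−1)/10 = 42/10 ≈ 4.20000.
MLE = x̄ = 39/6 ≈ 6.50000.
Difference = 42/10 − 39/6 = -23/10 ≈ -2.3000.

MAP − MLE = -2.3000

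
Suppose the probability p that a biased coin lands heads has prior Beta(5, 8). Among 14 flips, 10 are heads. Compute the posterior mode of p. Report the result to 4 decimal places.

Prior: Beta(5, 8).
Data: 10 successes in 14 trials. The binomial likelihood contributes p^10(1−p)^4, so the posterior is Beta(5+10, 8+4) = Beta(15, 12).
For Beta(a, b) with a, b > 1 the mode is (a−1)/(a+b−2) = 14/25 ≈ 0.5600.

p̂_MAP = 0.5600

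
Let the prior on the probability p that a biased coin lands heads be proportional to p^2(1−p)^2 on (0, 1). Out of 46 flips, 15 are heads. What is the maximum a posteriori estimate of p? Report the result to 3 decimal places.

The prior density ∝ p^2(1−p)^2 is the kernel of Beta(3, 3).
Data: 15 successes in 46 trials. The binomial likelihood contributes p^15(1−p)^31, so the posterior is Beta(3+15, 3+31) = Beta(18, 34).
For Beta(a, b) with a, b > 1 the mode is (a−1)/(a+b−2) = 17/50 ≈ 0.340.

p̂_MAP = 0.340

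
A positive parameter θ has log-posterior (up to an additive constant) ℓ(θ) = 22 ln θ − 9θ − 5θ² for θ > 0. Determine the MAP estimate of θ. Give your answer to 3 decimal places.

θ̂_MAP = 1.100

ℓ'(θ) = 22/θ − 9 − 10θ. Setting this to zero and multiplying by θ: 10θ² + 9θ − 22 = 0.
θ = (−9 + √(9² + 4·10·22)) / (2·10) = (−9 + √961) / 20 = (−9 + 31)/20 = 11/10.
ℓ''(θ) = −22/θ² − 10 < 0, confirming a maximum.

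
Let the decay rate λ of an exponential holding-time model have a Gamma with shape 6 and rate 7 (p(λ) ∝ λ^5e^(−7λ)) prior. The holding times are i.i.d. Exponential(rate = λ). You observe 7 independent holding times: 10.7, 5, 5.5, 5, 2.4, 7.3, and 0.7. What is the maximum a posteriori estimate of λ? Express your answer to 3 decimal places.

λ̂_MAP = 0.275

The Exponential(rate=λ) likelihood is ∝ λ^n e^(−λΣtᵢ). Here n = 7 and Σtᵢ = 10.7 + 5 + 5.5 + 5 + 2.4 + 7.3 + 0.7 = 36.6.
Posterior ∝ λ^5e^(−7λ) · λ^7e^(−36.6λ) = λ^12e^(−43.6λ), i.e. Gamma(13, 43.6).
Mode = (a−1)/b = 12/43.6 ≈ 0.275.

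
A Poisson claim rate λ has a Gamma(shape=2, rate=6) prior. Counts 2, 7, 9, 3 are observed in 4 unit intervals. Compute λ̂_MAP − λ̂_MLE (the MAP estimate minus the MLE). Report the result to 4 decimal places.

MAP − MLE = -3.0500

Σxᵢ = 21. Posterior is Gamma(23, 10); MAP = (23−1)/10 = 22/10 ≈ 2.20000.
MLE = x̄ = 21/4 ≈ 5.25000.
Difference = 22/10 − 21/4 = -61/20 ≈ -3.0500.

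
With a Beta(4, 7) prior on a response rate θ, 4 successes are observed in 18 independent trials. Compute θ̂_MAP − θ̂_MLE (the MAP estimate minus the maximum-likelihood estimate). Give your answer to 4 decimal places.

MAP − MLE = 0.0370

Posterior is Beta(8, 21); MAP = (8−1)/(29−2) = 7/27 ≈ 0.25926.
MLE ignores the prior: θ̂_MLE = k/n = 4/18 ≈ 0.22222.
Difference = 7/27 − 4/18 = 1/27 ≈ 0.0370.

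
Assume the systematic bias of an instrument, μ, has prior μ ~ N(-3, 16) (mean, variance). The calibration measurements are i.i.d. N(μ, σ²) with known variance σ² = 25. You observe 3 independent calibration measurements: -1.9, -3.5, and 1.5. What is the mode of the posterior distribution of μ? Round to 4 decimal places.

n = 3; x̄ = ((-1.9) + (-3.5) + 1.5)/3 = -3.9/3 = -1.3.
For a Normal prior and Normal likelihood with known variance, the posterior is Normal; its mode equals its mean, the precision-weighted average.
Prior precision 1/σ₀² = 1/16 = 0.0625; data precision n/σ² = 3/25 = 0.12.
μ̂ = (0.0625·(-3) + 0.12·(-1.3)) / (0.0625 + 0.12) = (-0.3435)/0.1825 = -687/365 ≈ -1.8822.

μ̂_MAP = -1.8822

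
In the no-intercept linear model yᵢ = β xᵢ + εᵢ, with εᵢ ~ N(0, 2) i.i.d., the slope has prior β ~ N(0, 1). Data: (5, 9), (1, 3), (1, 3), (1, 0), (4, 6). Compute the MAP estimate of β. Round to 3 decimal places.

log p(β | y) = −Σ(yᵢ − βxᵢ)²/(2·2) − β²/(2·1) + const.
Setting the derivative to zero: Σxᵢ(yᵢ − βxᵢ)/2 − β/1 = 0, so β = Σxᵢyᵢ / (Σxᵢ² + σ²/τ²).
Σxᵢyᵢ = 5·9 + 1·3 + 1·3 + 1·0 + 4·6 = 75; Σxᵢ² = 44; σ²/τ² = 2.
β̂_MAP = 75 / (44 + 2) = 75/46 ≈ 1.630.

β̂_MAP = 1.630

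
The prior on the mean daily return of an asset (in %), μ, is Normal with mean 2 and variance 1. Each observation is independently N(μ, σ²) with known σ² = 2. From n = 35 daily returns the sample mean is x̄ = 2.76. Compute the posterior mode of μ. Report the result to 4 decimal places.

μ̂_MAP = 2.7189

n = 35, x̄ = 2.76.
For a Normal prior and Normal likelihood with known variance, the posterior is Normal; its mode equals its mean, the precision-weighted average.
Prior precision 1/σ₀² = 1/1 = 1; data precision n/σ² = 35/2 = 17.5.
μ̂ = (1·2 + 17.5·2.76) / (1 + 17.5) = 50.3/18.5 = 503/185 ≈ 2.7189.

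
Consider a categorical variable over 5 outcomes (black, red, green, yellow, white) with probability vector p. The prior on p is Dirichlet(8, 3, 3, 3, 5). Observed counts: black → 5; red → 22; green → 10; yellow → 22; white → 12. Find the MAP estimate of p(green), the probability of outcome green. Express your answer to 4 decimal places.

The posterior is Dirichlet(αᵢ + nᵢ) = Dirichlet(13, 25, 13, 25, 17).
For a Dirichlet(a₁,…,a_K) with all aᵢ > 1, the mode has j-th component (aⱼ − 1)/(Σaᵢ − K).
Here Σaᵢ = 93 and K = 5, so p(green) = (13 − 1)/(93 − 5) = 12/88 ≈ 0.1364.

MAP estimate of p(green) = 0.1364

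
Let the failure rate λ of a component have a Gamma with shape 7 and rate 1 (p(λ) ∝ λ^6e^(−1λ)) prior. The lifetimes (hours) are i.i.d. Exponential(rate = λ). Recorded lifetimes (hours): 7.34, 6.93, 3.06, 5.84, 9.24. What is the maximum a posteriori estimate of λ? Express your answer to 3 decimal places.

λ̂_MAP = 0.329

The Exponential(rate=λ) likelihood is ∝ λ^n e^(−λΣtᵢ). Here n = 5 and Σtᵢ = 7.34 + 6.93 + 3.06 + 5.84 + 9.24 = 32.41.
Posterior ∝ λ^6e^(−1λ) · λ^5e^(−32.41λ) = λ^11e^(−33.41λ), i.e. Gamma(12, 33.41).
Mode = (a−1)/b = 11/33.41 ≈ 0.329.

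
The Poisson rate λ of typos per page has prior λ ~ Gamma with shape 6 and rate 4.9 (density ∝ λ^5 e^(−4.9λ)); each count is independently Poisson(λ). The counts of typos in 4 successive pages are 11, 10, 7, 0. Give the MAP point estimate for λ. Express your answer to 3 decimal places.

Σxᵢ = 11+10+7+0 = 28, with n = 4.
Posterior ∝ λ^5e^(−4.9λ) · λ^28e^(−4λ) = λ^33e^(−8.9λ), i.e. Gamma(shape=34, rate=8.9).
The mode of a Gamma(a, b) with a ≥ 1 (shape–rate) is (a−1)/b = 33/8.9 ≈ 3.708.

λ̂_MAP = 3.708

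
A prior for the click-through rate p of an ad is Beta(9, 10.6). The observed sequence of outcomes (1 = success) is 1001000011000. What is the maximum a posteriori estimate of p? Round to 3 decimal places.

Prior: Beta(9, 10.6).
Data: 4 successes in 13 trials (from the sequence). The binomial likelihood contributes p^4(1−p)^9, so the posterior is Beta(9+4, 10.6+9) = Beta(13, 19.6).
For Beta(a, b) with a, b > 1 the mode is (a−1)/(a+b−2) = 12/30.6 ≈ 0.392.

p̂_MAP = 0.392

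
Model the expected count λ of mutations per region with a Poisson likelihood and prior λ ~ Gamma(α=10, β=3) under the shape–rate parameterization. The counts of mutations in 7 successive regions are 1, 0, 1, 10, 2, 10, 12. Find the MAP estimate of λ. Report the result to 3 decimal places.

λ̂_MAP = 4.500

Σxᵢ = 1+0+1+10+2+10+12 = 36, with n = 7.
Posterior ∝ λ^9e^(−3λ) · λ^36e^(−7λ) = λ^45e^(−10λ), i.e. Gamma(shape=46, rate=10).
The mode of a Gamma(a, b) with a ≥ 1 (shape–rate) is (a−1)/b = 45/10 ≈ 4.500.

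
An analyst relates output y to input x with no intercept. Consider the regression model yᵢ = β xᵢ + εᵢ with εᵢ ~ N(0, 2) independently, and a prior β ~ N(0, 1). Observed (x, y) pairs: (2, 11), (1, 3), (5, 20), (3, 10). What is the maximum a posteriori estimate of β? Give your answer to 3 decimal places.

β̂_MAP = 3.780

log p(β | y) = −Σ(yᵢ − βxᵢ)²/(2·2) − β²/(2·1) + const.
Setting the derivative to zero: Σxᵢ(yᵢ − βxᵢ)/2 − β/1 = 0, so β = Σxᵢyᵢ / (Σxᵢ² + σ²/τ²).
Σxᵢyᵢ = 2·11 + 1·3 + 5·20 + 3·10 = 155; Σxᵢ² = 39; σ²/τ² = 2.
β̂_MAP = 155 / (39 + 2) = 155/41 ≈ 3.780.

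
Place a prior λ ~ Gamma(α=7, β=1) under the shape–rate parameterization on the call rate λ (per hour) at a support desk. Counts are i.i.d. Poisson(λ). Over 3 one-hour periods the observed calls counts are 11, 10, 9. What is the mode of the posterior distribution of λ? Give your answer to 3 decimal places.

λ̂_MAP = 9.000

Σxᵢ = 11+10+9 = 30, with n = 3.
Posterior ∝ λ^6e^(−1λ) · λ^30e^(−3λ) = λ^36e^(−4λ), i.e. Gamma(shape=37, rate=4).
The mode of a Gamma(a, b) with a ≥ 1 (shape–rate) is (a−1)/b = 36/4 ≈ 9.000.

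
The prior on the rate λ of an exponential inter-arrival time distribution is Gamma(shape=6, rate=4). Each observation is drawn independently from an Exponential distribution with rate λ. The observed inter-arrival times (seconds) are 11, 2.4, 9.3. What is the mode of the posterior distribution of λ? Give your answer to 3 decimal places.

λ̂_MAP = 0.300

The Exponential(rate=λ) likelihood is ∝ λ^n e^(−λΣtᵢ). Here n = 3 and Σtᵢ = 11 + 2.4 + 9.3 = 22.7.
Posterior ∝ λ^5e^(−4λ) · λ^3e^(−22.7λ) = λ^8e^(−26.7λ), i.e. Gamma(9, 26.7).
Mode = (a−1)/b = 8/26.7 ≈ 0.300.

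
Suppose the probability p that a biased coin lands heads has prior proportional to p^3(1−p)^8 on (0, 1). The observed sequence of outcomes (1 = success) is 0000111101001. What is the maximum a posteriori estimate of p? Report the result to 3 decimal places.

The prior density ∝ p^3(1−p)^8 is the kernel of Beta(4, 9).
Data: 6 successes in 13 trials (from the sequence). The binomial likelihood contributes p^6(1−p)^7, so the posterior is Beta(4+6, 9+7) = Beta(10, 16).
For Beta(a, b) with a, b > 1 the mode is (a−1)/(a+b−2) = 9/24 ≈ 0.375.

p̂_MAP = 0.375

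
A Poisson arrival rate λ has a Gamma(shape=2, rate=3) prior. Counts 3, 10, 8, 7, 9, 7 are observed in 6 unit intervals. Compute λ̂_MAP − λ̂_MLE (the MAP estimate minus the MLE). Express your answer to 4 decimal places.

MAP − MLE = -2.3333

Σxᵢ = 44. Posterior is Gamma(46, 9); MAP = (46−1)/9 = 45/9 ≈ 5.00000.
MLE = x̄ = 44/6 ≈ 7.33333.
Difference = 45/9 − 44/6 = -7/3 ≈ -2.3333.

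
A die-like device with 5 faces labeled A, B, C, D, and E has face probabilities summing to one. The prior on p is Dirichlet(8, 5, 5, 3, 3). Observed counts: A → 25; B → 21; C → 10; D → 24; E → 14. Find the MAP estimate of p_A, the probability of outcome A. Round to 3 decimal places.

MAP estimate of p_A = 0.283

The posterior is Dirichlet(αᵢ + nᵢ) = Dirichlet(33, 26, 15, 27, 17).
For a Dirichlet(a₁,…,a_K) with all aᵢ > 1, the mode has j-th component (aⱼ − 1)/(Σaᵢ − K).
Here Σaᵢ = 118 and K = 5, so p_A = (33 − 1)/(118 − 5) = 32/113 ≈ 0.283.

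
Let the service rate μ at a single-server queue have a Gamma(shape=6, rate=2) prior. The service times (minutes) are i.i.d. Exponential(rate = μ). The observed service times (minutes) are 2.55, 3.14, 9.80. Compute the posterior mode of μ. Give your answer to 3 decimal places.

The Exponential(rate=μ) likelihood is ∝ μ^n e^(−μΣtᵢ). Here n = 3 and Σtᵢ = 2.55 + 3.14 + 9.80 = 15.49.
Posterior ∝ μ^5e^(−2μ) · μ^3e^(−15.49μ) = μ^8e^(−17.49μ), i.e. Gamma(9, 17.49).
Mode = (a−1)/b = 8/17.49 ≈ 0.457.

μ̂_MAP = 0.457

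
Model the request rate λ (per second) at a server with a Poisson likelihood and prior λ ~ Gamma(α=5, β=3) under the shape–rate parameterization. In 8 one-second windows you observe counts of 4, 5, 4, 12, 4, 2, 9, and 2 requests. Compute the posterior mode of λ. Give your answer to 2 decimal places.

λ̂_MAP = 4.18

Σxᵢ = 4+5+4+12+4+2+9+2 = 42, with n = 8.
Posterior ∝ λ^4e^(−3λ) · λ^42e^(−8λ) = λ^46e^(−11λ), i.e. Gamma(shape=47, rate=11).
The mode of a Gamma(a, b) with a ≥ 1 (shape–rate) is (a−1)/b = 46/11 ≈ 4.18.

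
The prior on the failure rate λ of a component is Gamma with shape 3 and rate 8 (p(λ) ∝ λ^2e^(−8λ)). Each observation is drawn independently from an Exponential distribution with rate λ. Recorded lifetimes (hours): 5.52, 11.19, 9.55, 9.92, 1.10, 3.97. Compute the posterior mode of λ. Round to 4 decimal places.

The Exponential(rate=λ) likelihood is ∝ λ^n e^(−λΣtᵢ). Here n = 6 and Σtᵢ = 5.52 + 11.19 + 9.55 + 9.92 + 1.10 + 3.97 = 41.25.
Posterior ∝ λ^2e^(−8λ) · λ^6e^(−41.25λ) = λ^8e^(−49.25λ), i.e. Gamma(9, 49.25).
Mode = (a−1)/b = 8/49.25 ≈ 0.1624.

λ̂_MAP = 0.1624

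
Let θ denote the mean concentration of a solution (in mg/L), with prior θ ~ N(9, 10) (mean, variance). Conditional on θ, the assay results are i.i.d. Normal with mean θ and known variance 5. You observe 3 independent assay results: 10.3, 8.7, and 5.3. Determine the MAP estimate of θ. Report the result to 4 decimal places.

θ̂_MAP = 8.2286

n = 3; x̄ = (10.3 + 8.7 + 5.3)/3 = 24.3/3 = 8.1.
For a Normal prior and Normal likelihood with known variance, the posterior is Normal; its mode equals its mean, the precision-weighted average.
Prior precision 1/σ₀² = 1/10 = 0.1; data precision n/σ² = 3/5 = 0.6.
θ̂ = (0.1·9 + 0.6·8.1) / (0.1 + 0.6) = 5.76/0.7 = 288/35 ≈ 8.2286.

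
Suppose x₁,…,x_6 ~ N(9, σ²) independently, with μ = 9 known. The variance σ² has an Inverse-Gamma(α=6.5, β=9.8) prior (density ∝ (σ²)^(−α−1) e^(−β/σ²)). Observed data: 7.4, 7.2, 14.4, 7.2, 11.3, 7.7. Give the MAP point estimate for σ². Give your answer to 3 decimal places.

Sum of squared deviations about the known mean: SS = (7.4−9)² + (7.2−9)² + (14.4−9)² + (7.2−9)² + (11.3−9)² + (7.7−9)² = 45.18.
The Normal likelihood contributes (σ²)^(−n/2) exp(−SS/(2σ²)), so the posterior is Inverse-Gamma(α + n/2, β + SS/2) = Inverse-Gamma(9.5, 32.39).
The mode of Inverse-Gamma(a, b) is b/(a+1) = 32.39/10.5 ≈ 3.085.

σ̂²_MAP = 3.085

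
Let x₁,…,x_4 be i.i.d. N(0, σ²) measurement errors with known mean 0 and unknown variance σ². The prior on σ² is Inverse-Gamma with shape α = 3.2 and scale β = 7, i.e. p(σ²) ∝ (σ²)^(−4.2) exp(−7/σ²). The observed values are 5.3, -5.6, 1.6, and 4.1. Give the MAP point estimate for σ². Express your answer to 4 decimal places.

σ̂²_MAP = 7.4855

Sum of squared deviations about the known mean: SS = (5.3−0)² + (-5.6−0)² + (1.6−0)² + (4.1−0)² = 78.82.
The Normal likelihood contributes (σ²)^(−n/2) exp(−SS/(2σ²)), so the posterior is Inverse-Gamma(α + n/2, β + SS/2) = Inverse-Gamma(5.2, 46.41).
The mode of Inverse-Gamma(a, b) is b/(a+1) = 46.41/6.2 ≈ 7.4855.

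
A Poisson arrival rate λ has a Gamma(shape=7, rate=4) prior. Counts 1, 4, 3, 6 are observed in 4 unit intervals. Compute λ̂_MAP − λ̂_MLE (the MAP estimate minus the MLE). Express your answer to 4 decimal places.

Σxᵢ = 14. Posterior is Gamma(21, 8); MAP = (21−1)/8 = 20/8 ≈ 2.50000.
MLE = x̄ = 14/4 ≈ 3.50000.
Difference = 20/8 − 14/4 = -1 ≈ -1.0000.

MAP − MLE = -1.0000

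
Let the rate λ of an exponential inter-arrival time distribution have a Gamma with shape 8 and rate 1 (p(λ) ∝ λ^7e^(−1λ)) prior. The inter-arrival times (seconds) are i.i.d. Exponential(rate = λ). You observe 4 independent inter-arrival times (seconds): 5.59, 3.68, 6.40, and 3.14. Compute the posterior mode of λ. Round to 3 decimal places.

The Exponential(rate=λ) likelihood is ∝ λ^n e^(−λΣtᵢ). Here n = 4 and Σtᵢ = 5.59 + 3.68 + 6.40 + 3.14 = 18.81.
Posterior ∝ λ^7e^(−1λ) · λ^4e^(−18.81λ) = λ^11e^(−19.81λ), i.e. Gamma(12, 19.81).
Mode = (a−1)/b = 11/19.81 ≈ 0.555.

λ̂_MAP = 0.555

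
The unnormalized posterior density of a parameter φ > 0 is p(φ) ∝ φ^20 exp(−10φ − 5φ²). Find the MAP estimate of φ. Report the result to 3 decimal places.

φ̂_MAP = 1.000

ℓ'(φ) = 20/φ − 10 − 10φ. Setting this to zero and multiplying by φ: 10φ² + 10φ − 20 = 0.
φ = (−10 + √(10² + 4·10·20)) / (2·10) = (−10 + √900) / 20 = (−10 + 30)/20 = 1.
ℓ''(φ) = −20/φ² − 10 < 0, confirming a maximum.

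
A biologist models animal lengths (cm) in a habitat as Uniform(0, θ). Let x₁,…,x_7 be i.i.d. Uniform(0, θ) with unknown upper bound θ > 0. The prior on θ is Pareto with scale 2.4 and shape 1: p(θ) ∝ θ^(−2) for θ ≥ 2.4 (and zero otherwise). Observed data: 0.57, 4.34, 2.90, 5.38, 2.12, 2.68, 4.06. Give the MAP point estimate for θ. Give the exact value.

The Uniform(0, θ) likelihood is θ^(−n) for θ ≥ max(xᵢ), zero otherwise. Here max(xᵢ) = 5.38.
Posterior ∝ θ^(−2) · θ^(−7) = θ^(−9) on θ ≥ max(2.4, 5.38) = 5.38.
This density is strictly decreasing in θ, so the posterior mode lies at the lower boundary of the support.

θ̂_MAP = 5.38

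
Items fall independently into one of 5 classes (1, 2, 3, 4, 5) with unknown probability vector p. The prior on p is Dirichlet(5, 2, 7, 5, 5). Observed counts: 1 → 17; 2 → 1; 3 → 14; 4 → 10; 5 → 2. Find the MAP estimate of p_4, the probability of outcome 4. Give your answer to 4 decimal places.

The posterior is Dirichlet(αᵢ + nᵢ) = Dirichlet(22, 3, 21, 15, 7).
For a Dirichlet(a₁,…,a_K) with all aᵢ > 1, the mode has j-th component (aⱼ − 1)/(Σaᵢ − K).
Here Σaᵢ = 68 and K = 5, so p_4 = (15 − 1)/(68 − 5) = 14/63 ≈ 0.2222.

MAP estimate: 0.2222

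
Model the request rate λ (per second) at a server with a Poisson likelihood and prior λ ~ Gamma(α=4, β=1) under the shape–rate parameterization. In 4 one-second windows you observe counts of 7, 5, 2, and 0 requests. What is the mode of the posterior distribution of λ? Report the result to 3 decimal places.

Σxᵢ = 7+5+2+0 = 14, with n = 4.
Posterior ∝ λ^3e^(−1λ) · λ^14e^(−4λ) = λ^17e^(−5λ), i.e. Gamma(shape=18, rate=5).
The mode of a Gamma(a, b) with a ≥ 1 (shape–rate) is (a−1)/b = 17/5 ≈ 3.400.

λ̂_MAP = 3.400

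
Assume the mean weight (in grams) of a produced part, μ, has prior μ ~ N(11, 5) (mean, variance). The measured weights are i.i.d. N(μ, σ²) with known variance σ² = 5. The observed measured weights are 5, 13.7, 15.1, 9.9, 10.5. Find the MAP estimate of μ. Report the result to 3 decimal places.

n = 5; x̄ = (5 + 13.7 + 15.1 + 9.9 + 10.5)/5 = 54.2/5 = 10.84.
For a Normal prior and Normal likelihood with known variance, the posterior is Normal; its mode equals its mean, the precision-weighted average.
Prior precision 1/σ₀² = 1/5 = 0.2; data precision n/σ² = 5/5 = 1.
μ̂ = (0.2·11 + 1·10.84) / (0.2 + 1) = 13.04/1.2 = 163/15 ≈ 10.867.

μ̂_MAP = 10.867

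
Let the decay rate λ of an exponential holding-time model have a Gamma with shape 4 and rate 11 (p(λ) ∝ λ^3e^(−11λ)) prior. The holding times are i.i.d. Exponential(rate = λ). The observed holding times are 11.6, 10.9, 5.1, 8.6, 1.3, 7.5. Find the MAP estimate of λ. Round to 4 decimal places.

λ̂_MAP = 0.1607

The Exponential(rate=λ) likelihood is ∝ λ^n e^(−λΣtᵢ). Here n = 6 and Σtᵢ = 11.6 + 10.9 + 5.1 + 8.6 + 1.3 + 7.5 = 45.
Posterior ∝ λ^3e^(−11λ) · λ^6e^(−45λ) = λ^9e^(−56λ), i.e. Gamma(10, 56).
Mode = (a−1)/b = 9/56 ≈ 0.1607.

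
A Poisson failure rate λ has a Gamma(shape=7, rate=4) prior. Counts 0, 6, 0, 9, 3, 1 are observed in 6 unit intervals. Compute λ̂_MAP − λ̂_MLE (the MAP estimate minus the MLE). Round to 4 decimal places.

Σxᵢ = 19. Posterior is Gamma(26, 10); MAP = (26−1)/10 = 25/10 ≈ 2.50000.
MLE = x̄ = 19/6 ≈ 3.16667.
Difference = 25/10 − 19/6 = -2/3 ≈ -0.6667.

MAP − MLE = -0.6667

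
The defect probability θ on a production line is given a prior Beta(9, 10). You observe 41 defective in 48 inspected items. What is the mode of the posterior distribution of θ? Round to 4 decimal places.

θ̂_MAP = 0.7538

Prior: Beta(9, 10).
Data: 41 successes in 48 trials. The binomial likelihood contributes θ^41(1−θ)^7, so the posterior is Beta(9+41, 10+7) = Beta(50, 17).
For Beta(a, b) with a, b > 1 the mode is (a−1)/(a+b−2) = 49/65 ≈ 0.7538.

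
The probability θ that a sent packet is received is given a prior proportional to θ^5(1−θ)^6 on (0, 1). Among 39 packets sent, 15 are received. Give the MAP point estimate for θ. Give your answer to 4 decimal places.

The prior density ∝ θ^5(1−θ)^6 is the kernel of Beta(6, 7).
Data: 15 successes in 39 trials. The binomial likelihood contributes θ^15(1−θ)^24, so the posterior is Beta(6+15, 7+24) = Beta(21, 31).
For Beta(a, b) with a, b > 1 the mode is (a−1)/(a+b−2) = 20/50 ≈ 0.4000.

θ̂_MAP = 0.4000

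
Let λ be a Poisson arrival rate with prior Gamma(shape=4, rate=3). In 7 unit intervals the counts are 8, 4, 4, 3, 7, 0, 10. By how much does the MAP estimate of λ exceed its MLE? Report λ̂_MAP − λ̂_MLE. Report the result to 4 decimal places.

Σxᵢ = 36. Posterior is Gamma(40, 10); MAP = (40−1)/10 = 39/10 ≈ 3.90000.
MLE = x̄ = 36/7 ≈ 5.14286.
Difference = 39/10 − 36/7 = -87/70 ≈ -1.2429.

MAP − MLE = -1.2429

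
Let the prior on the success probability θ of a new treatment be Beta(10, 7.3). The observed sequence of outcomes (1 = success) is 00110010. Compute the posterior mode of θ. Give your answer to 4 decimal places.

Prior: Beta(10, 7.3).
Data: 3 successes in 8 trials (from the sequence). The binomial likelihood contributes θ^3(1−θ)^5, so the posterior is Beta(10+3, 7.3+5) = Beta(13, 12.3).
For Beta(a, b) with a, b > 1 the mode is (a−1)/(a+b−2) = 12/23.3 ≈ 0.5150.

θ̂_MAP = 0.5150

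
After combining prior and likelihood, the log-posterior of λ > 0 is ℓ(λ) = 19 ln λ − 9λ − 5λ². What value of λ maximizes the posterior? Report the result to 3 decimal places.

λ̂_MAP = 1.000

ℓ'(λ) = 19/λ − 9 − 10λ. Setting this to zero and multiplying by λ: 10λ² + 9λ − 19 = 0.
λ = (−9 + √(9² + 4·10·19)) / (2·10) = (−9 + √841) / 20 = (−9 + 29)/20 = 1.
ℓ''(λ) = −19/λ² − 10 < 0, confirming a maximum.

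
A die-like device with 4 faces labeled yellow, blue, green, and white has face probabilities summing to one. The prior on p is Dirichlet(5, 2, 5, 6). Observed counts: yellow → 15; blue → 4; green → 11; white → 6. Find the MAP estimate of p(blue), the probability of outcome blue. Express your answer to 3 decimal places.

The posterior is Dirichlet(αᵢ + nᵢ) = Dirichlet(20, 6, 16, 12).
For a Dirichlet(a₁,…,a_K) with all aᵢ > 1, the mode has j-th component (aⱼ − 1)/(Σaᵢ − K).
Here Σaᵢ = 54 and K = 4, so p(blue) = (6 − 1)/(54 − 4) = 5/50 ≈ 0.100.

MAP estimate of p(blue) = 0.100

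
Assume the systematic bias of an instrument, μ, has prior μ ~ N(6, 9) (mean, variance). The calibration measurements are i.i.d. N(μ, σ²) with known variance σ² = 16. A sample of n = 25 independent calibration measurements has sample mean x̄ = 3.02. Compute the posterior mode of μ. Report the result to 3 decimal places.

n = 25, x̄ = 3.02.
For a Normal prior and Normal likelihood with known variance, the posterior is Normal; its mode equals its mean, the precision-weighted average.
Prior precision 1/σ₀² = 1/9; data precision n/σ² = 25/16 = 1.5625.
μ̂ = ((1/9)·6 + 1.5625·3.02) / (1/9 + 1.5625) = (517/96)/(241/144) = 1551/482 ≈ 3.218.

μ̂_MAP = 3.218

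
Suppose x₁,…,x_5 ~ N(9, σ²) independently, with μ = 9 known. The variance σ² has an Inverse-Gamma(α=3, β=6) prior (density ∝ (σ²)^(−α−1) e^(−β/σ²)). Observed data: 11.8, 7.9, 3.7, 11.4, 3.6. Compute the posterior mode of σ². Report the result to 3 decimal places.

Sum of squared deviations about the known mean: SS = (11.8−9)² + (7.9−9)² + (3.7−9)² + (11.4−9)² + (3.6−9)² = 72.06.
The Normal likelihood contributes (σ²)^(−n/2) exp(−SS/(2σ²)), so the posterior is Inverse-Gamma(α + n/2, β + SS/2) = Inverse-Gamma(5.5, 42.03).
The mode of Inverse-Gamma(a, b) is b/(a+1) = 42.03/6.5 ≈ 6.466.

σ̂²_MAP = 6.466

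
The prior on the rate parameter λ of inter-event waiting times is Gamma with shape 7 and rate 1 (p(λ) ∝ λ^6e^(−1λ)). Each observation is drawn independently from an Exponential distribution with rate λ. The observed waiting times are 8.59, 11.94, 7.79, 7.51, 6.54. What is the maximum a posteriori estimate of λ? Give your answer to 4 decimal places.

The Exponential(rate=λ) likelihood is ∝ λ^n e^(−λΣtᵢ). Here n = 5 and Σtᵢ = 8.59 + 11.94 + 7.79 + 7.51 + 6.54 = 42.37.
Posterior ∝ λ^6e^(−1λ) · λ^5e^(−42.37λ) = λ^11e^(−43.37λ), i.e. Gamma(12, 43.37).
Mode = (a−1)/b = 11/43.37 ≈ 0.2536.

λ̂_MAP = 0.2536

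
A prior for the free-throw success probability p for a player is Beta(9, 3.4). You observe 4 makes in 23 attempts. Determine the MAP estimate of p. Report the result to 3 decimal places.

p̂_MAP = 0.359

Prior: Beta(9, 3.4).
Data: 4 successes in 23 trials. The binomial likelihood contributes p^4(1−p)^19, so the posterior is Beta(9+4, 3.4+19) = Beta(13, 22.4).
For Beta(a, b) with a, b > 1 the mode is (a−1)/(a+b−2) = 12/33.4 ≈ 0.359.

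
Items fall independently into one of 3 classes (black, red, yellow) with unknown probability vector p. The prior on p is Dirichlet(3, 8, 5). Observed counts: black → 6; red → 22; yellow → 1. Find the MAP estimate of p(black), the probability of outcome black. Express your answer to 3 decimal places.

The posterior is Dirichlet(αᵢ + nᵢ) = Dirichlet(9, 30, 6).
For a Dirichlet(a₁,…,a_K) with all aᵢ > 1, the mode has j-th component (aⱼ − 1)/(Σaᵢ − K).
Here Σaᵢ = 45 and K = 3, so p(black) = (9 − 1)/(45 − 3) = 8/42 ≈ 0.190.

MAP estimate of p(black) = 0.190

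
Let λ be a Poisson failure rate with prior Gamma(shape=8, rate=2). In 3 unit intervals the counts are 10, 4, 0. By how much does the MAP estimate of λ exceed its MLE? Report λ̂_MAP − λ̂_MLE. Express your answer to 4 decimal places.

MAP − MLE = -0.4667

Σxᵢ = 14. Posterior is Gamma(22, 5); MAP = (22−1)/5 = 21/5 ≈ 4.20000.
MLE = x̄ = 14/3 ≈ 4.66667.
Difference = 21/5 − 14/3 = -7/15 ≈ -0.4667.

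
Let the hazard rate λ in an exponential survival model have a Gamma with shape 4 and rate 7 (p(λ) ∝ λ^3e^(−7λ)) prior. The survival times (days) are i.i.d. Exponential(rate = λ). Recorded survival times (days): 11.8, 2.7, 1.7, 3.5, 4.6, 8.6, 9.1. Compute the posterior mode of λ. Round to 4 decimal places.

The Exponential(rate=λ) likelihood is ∝ λ^n e^(−λΣtᵢ). Here n = 7 and Σtᵢ = 11.8 + 2.7 + 1.7 + 3.5 + 4.6 + 8.6 + 9.1 = 42.
Posterior ∝ λ^3e^(−7λ) · λ^7e^(−42λ) = λ^10e^(−49λ), i.e. Gamma(11, 49).
Mode = (a−1)/b = 10/49 ≈ 0.2041.

λ̂_MAP = 0.2041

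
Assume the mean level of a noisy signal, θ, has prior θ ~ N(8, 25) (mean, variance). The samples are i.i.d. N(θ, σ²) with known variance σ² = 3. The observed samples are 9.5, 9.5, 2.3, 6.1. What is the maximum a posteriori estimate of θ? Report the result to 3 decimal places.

n = 4; x̄ = (9.5 + 9.5 + 2.3 + 6.1)/4 = 27.4/4 = 6.85.
For a Normal prior and Normal likelihood with known variance, the posterior is Normal; its mode equals its mean, the precision-weighted average.
Prior precision 1/σ₀² = 1/25 = 0.04; data precision n/σ² = 4/3.
θ̂ = (0.04·8 + (4/3)·6.85) / (0.04 + 4/3) = (709/75)/(103/75) = 709/103 ≈ 6.883.

θ̂_MAP = 6.883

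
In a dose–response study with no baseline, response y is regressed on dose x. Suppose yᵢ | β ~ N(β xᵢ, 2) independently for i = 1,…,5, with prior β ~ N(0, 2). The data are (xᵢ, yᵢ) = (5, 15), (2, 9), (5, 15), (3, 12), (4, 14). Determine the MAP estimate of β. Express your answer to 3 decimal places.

β̂_MAP = 3.250

log p(β | y) = −Σ(yᵢ − βxᵢ)²/(2·2) − β²/(2·2) + const.
Setting the derivative to zero: Σxᵢ(yᵢ − βxᵢ)/2 − β/2 = 0, so β = Σxᵢyᵢ / (Σxᵢ² + σ²/τ²).
Σxᵢyᵢ = 5·15 + 2·9 + 5·15 + 3·12 + 4·14 = 260; Σxᵢ² = 79; σ²/τ² = 1.
β̂_MAP = 260 / (79 + 1) = 260/80 ≈ 3.250.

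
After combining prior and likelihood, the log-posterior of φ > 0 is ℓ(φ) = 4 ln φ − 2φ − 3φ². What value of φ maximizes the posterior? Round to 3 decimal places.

φ̂_MAP = 0.667

ℓ'(φ) = 4/φ − 2 − 6φ. Setting this to zero and multiplying by φ: 6φ² + 2φ − 4 = 0.
φ = (−2 + √(2² + 4·6·4)) / (2·6) = (−2 + √100) / 12 = (−2 + 10)/12 = 2/3.
ℓ''(φ) = −4/φ² − 6 < 0, confirming a maximum.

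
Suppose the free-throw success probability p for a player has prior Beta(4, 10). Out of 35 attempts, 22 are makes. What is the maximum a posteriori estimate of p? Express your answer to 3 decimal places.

p̂_MAP = 0.532

Prior: Beta(4, 10).
Data: 22 successes in 35 trials. The binomial likelihood contributes p^22(1−p)^13, so the posterior is Beta(4+22, 10+13) = Beta(26, 23).
For Beta(a, b) with a, b > 1 the mode is (a−1)/(a+b−2) = 25/47 ≈ 0.532.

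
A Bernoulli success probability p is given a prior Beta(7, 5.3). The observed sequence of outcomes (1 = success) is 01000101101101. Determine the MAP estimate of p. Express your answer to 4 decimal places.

p̂_MAP = 0.5350

Prior: Beta(7, 5.3).
Data: 7 successes in 14 trials (from the sequence). The binomial likelihood contributes p^7(1−p)^7, so the posterior is Beta(7+7, 5.3+7) = Beta(14, 12.3).
For Beta(a, b) with a, b > 1 the mode is (a−1)/(a+b−2) = 13/24.3 ≈ 0.5350.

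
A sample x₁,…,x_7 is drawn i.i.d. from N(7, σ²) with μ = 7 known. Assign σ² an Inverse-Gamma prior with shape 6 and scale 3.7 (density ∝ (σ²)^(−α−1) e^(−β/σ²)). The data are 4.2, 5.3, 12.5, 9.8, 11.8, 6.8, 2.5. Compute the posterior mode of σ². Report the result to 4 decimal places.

σ̂²_MAP = 4.7405

Sum of squared deviations about the known mean: SS = (4.2−7)² + (5.3−7)² + (12.5−7)² + (9.8−7)² + (11.8−7)² + (6.8−7)² + (2.5−7)² = 92.15.
The Normal likelihood contributes (σ²)^(−n/2) exp(−SS/(2σ²)), so the posterior is Inverse-Gamma(α + n/2, β + SS/2) = Inverse-Gamma(9.5, 49.775).
The mode of Inverse-Gamma(a, b) is b/(a+1) = 49.775/10.5 ≈ 4.7405.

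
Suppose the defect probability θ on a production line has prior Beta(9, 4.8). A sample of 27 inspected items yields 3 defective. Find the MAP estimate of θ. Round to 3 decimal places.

Prior: Beta(9, 4.8).
Data: 3 successes in 27 trials. The binomial likelihood contributes θ^3(1−θ)^24, so the posterior is Beta(9+3, 4.8+24) = Beta(12, 28.8).
For Beta(a, b) with a, b > 1 the mode is (a−1)/(a+b−2) = 11/38.8 ≈ 0.284.

θ̂_MAP = 0.284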